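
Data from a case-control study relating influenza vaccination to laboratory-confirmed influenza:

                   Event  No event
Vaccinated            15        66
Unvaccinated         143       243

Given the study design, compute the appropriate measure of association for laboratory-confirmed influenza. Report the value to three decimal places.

0.386

Cells: a = 15, b = 66, c = 143, d = 243.
This is a case-control study: participants were sampled on outcome status, so risks in the source population cannot be estimated directly — relative risk is not valid here. The odds ratio is the appropriate measure.
OR = (a·d)/(b·c) = (15 × 243) / (66 × 143) = 3645 / 9438 = 0.38620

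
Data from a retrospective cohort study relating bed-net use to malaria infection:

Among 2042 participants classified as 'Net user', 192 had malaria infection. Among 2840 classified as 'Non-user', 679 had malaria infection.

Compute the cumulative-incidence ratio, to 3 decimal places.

From the description: a = 192, b = 1850, c = 679, d = 2161.
Risk in exposed = 192/2042 = 0.09403; risk in unexposed = 679/2840 = 0.23908.
RR = 0.09403 / 0.23908 = 0.39327
The risk is 61% lower among the exposed than among the unexposed.

0.393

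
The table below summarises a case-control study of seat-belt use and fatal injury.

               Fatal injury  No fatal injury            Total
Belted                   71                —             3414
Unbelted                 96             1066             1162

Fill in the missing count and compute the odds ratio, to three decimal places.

0.236

The missing cell is in the exposed row: 3414 − 71 = 3343.
So a = 71, b = 3343, c = 96, d = 1066.
OR = (a·d)/(b·c) = (71 × 1066) / (3343 × 96) = 75686 / 320928 = 0.23583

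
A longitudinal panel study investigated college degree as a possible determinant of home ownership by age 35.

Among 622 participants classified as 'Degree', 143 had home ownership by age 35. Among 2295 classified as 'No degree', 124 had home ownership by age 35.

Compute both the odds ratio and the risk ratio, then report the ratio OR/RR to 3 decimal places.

From the description: a = 143, b = 479, c = 124, d = 2171.
OR = (143·2171)/(479·124) = 310453/59396 = 5.22683
Risk in exposed = 143/622 = 0.22990; risk in unexposed = 124/2295 = 0.05403; RR = 4.25507
OR/RR = 5.22683 / 4.25507 = 1.22838
The outcome is not rare, so the OR lies further from 1 than the RR.

1.228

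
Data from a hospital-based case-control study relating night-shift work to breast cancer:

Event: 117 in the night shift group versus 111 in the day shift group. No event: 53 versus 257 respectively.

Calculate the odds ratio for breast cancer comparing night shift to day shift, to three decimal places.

5.111

From the description: a = 117, b = 53, c = 111, d = 257.
OR = (a·d)/(b·c) = (117 × 257) / (53 × 111) = 30069 / 5883 = 5.11117
The odds of breast cancer are about 5.11 times as high in the night shift group.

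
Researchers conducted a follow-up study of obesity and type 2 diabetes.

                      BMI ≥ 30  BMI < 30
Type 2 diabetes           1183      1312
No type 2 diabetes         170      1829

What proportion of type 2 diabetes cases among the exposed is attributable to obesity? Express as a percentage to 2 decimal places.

52.23

Reading the table with exposure as columns: a = 1183 (BMI ≥ 30, case), b = 170 (BMI ≥ 30, non-case), c = 1312 (BMI < 30, case), d = 1829.
Risk in exposed = 1183/1353 = 0.87435; risk in unexposed = 1312/3141 = 0.41770.
RR = 0.87435/0.41770 = 2.09325
AR% = (RR − 1)/RR × 100 = (2.09325 − 1)/2.09325 × 100 = 52.2274%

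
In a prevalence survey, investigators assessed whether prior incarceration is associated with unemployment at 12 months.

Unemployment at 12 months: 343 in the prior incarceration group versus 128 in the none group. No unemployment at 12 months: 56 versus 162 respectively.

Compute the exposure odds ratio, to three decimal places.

7.752

From the description: a = 343, b = 56, c = 128, d = 162.
OR = (a·d)/(b·c) = (343 × 162) / (56 × 128) = 55566 / 7168 = 7.75195
The odds of unemployment at 12 months are about 7.75 times as high in the prior incarceration group.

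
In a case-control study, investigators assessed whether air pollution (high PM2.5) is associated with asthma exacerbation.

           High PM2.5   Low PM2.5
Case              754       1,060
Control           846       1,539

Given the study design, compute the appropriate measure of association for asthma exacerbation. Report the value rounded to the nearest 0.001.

Reading the table with exposure as columns: a = 754 (High PM2.5, case), b = 846 (High PM2.5, non-case), c = 1060 (Low PM2.5, case), d = 1539.
This is a case-control study: participants were sampled on outcome status, so risks in the source population cannot be estimated directly — relative risk is not valid here. The odds ratio is the appropriate measure.
OR = (a·d)/(b·c) = (754 × 1539) / (846 × 1060) = 1160406 / 896760 = 1.29400

1.294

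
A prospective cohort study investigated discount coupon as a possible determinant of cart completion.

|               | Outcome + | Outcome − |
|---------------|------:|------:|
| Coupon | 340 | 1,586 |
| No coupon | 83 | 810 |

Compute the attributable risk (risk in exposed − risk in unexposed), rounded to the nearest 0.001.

0.084

Cells: a = 340, b = 1586, c = 83, d = 810.
Risk in exposed = 340/1926 = 0.176532; risk in unexposed = 83/893 = 0.092945.
Risk difference = 0.176532 − 0.092945 = 0.083587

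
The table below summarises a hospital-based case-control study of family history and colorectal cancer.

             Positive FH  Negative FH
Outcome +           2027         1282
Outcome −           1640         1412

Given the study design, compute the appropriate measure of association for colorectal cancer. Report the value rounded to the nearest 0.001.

Reading the table with exposure as columns: a = 2027 (Positive FH, case), b = 1640 (Positive FH, non-case), c = 1282 (Negative FH, case), d = 1412.
This is a hospital-based case-control study: participants were sampled on outcome status, so risks in the source population cannot be estimated directly — relative risk is not valid here. The odds ratio is the appropriate measure.
OR = (a·d)/(b·c) = (2027 × 1412) / (1640 × 1282) = 2862124 / 2102480 = 1.36131

1.361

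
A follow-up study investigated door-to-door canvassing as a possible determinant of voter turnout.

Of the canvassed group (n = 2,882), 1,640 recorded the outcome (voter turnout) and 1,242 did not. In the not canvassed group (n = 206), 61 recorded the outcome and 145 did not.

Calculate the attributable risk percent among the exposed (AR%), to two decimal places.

From the description: a = 1640, b = 1242, c = 61, d = 145.
Risk in exposed = 1640/2882 = 0.56905; risk in unexposed = 61/206 = 0.29612.
RR = 0.56905/0.29612 = 1.92171
AR% = (RR − 1)/RR × 100 = (1.92171 − 1)/1.92171 × 100 = 47.9629%

47.96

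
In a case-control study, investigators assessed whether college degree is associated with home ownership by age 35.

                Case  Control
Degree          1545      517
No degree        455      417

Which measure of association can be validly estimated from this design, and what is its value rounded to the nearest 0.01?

Cells: a = 1545, b = 517, c = 455, d = 417.
This is a case-control study: participants were sampled on outcome status, so risks in the source population cannot be estimated directly — relative risk is not valid here. The odds ratio is the appropriate measure.
OR = (a·d)/(b·c) = (1545 × 417) / (517 × 455) = 644265 / 235235 = 2.73881

2.74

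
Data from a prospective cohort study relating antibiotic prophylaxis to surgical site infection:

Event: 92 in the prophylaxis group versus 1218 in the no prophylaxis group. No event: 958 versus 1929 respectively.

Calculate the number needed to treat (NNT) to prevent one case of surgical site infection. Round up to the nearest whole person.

Risk in treated group = 92/1050 = 0.08762; risk in control = 1218/3147 = 0.38704.
Absolute risk reduction = 0.38704 − 0.08762 = 0.29942
NNT = 1 / ARR = 1 / 0.29942 = 3.340 → round up → 4

4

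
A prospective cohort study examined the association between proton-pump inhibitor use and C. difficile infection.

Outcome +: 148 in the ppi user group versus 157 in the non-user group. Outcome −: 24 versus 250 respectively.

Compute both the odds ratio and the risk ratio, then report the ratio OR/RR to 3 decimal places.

4.402

From the description: a = 148, b = 24, c = 157, d = 250.
OR = (148·250)/(24·157) = 37000/3768 = 9.81953
Risk in exposed = 148/172 = 0.86047; risk in unexposed = 157/407 = 0.38575; RR = 2.23063
OR/RR = 9.81953 / 2.23063 = 4.40213
The outcome is not rare, so the OR lies further from 1 than the RR.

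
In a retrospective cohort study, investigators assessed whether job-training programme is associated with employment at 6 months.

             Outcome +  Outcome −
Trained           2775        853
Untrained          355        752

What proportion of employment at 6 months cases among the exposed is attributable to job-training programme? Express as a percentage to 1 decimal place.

Cells: a = 2775, b = 853, c = 355, d = 752.
Risk in exposed = 2775/3628 = 0.76488; risk in unexposed = 355/1107 = 0.32069.
RR = 0.76488/0.32069 = 2.38515
AR% = (RR − 1)/RR × 100 = (2.38515 − 1)/2.38515 × 100 = 58.0738%

58.1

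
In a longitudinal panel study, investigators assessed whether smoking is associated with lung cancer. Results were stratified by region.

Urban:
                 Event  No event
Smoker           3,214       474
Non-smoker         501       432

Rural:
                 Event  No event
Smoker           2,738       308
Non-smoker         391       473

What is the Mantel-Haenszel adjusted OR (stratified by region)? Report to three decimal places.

7.686

OR_MH = Σ(aᵢdᵢ/nᵢ) / Σ(bᵢcᵢ/nᵢ), where nᵢ is the stratum total.
Stratum 1 (Urban): n = 4621; a·d/n = 3214·432/4621 = 300.4648; b·c/n = 474·501/4621 = 51.3902
Stratum 2 (Rural): n = 3910; a·d/n = 2738·473/3910 = 331.2210; b·c/n = 308·391/3910 = 30.8000
OR_MH = (300.4648 + 331.2210) / (51.3902 + 30.8000) = 631.6858 / 82.1902 = 7.68566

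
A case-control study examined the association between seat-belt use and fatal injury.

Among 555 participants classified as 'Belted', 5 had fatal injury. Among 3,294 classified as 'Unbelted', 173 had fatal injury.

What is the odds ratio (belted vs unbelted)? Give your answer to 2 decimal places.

0.16

From the description: a = 5, b = 550, c = 173, d = 3121.
OR = (a·d)/(b·c) = (5 × 3121) / (550 × 173) = 15605 / 95150 = 0.16400
Exposure is associated with lower odds of fatal injury (OR = 0.16 < 1).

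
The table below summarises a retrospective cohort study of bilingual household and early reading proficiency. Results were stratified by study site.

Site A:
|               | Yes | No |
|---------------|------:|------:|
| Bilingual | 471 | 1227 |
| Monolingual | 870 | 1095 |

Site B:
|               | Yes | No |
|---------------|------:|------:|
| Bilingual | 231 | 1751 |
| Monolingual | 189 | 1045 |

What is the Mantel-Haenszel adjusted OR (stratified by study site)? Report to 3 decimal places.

OR_MH = Σ(aᵢdᵢ/nᵢ) / Σ(bᵢcᵢ/nᵢ), where nᵢ is the stratum total.
Stratum 1 (Site A): n = 3663; a·d/n = 471·1095/3663 = 140.7985; b·c/n = 1227·870/3663 = 291.4251
Stratum 2 (Site B): n = 3216; a·d/n = 231·1045/3216 = 75.0606; b·c/n = 1751·189/3216 = 102.9039
OR_MH = (140.7985 + 75.0606) / (291.4251 + 102.9039) = 215.8592 / 394.3290 = 0.54741

0.547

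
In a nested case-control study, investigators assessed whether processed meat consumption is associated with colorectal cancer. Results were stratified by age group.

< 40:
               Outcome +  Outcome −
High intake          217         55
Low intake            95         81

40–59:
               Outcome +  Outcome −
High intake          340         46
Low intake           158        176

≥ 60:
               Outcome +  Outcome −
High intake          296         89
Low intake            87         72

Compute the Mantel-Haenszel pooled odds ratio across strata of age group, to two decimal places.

4.49

OR_MH = Σ(aᵢdᵢ/nᵢ) / Σ(bᵢcᵢ/nᵢ), where nᵢ is the stratum total.
Stratum 1 (< 40): n = 448; a·d/n = 217·81/448 = 39.2344; b·c/n = 55·95/448 = 11.6629
Stratum 2 (40–59): n = 720; a·d/n = 340·176/720 = 83.1111; b·c/n = 46·158/720 = 10.0944
Stratum 3 (≥ 60): n = 544; a·d/n = 296·72/544 = 39.1765; b·c/n = 89·87/544 = 14.2335
OR_MH = (39.2344 + 83.1111 + 39.1765) / (11.6629 + 10.0944 + 14.2335) = 161.5220 / 35.9908 = 4.48786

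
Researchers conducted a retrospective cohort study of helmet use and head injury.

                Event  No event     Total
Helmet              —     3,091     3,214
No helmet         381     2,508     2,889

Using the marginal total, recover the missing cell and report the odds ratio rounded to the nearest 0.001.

0.262

The missing cell is in the exposed row: 3214 − 3091 = 123.
So a = 123, b = 3091, c = 381, d = 2508.
OR = (a·d)/(b·c) = (123 × 2508) / (3091 × 381) = 308484 / 1177671 = 0.26194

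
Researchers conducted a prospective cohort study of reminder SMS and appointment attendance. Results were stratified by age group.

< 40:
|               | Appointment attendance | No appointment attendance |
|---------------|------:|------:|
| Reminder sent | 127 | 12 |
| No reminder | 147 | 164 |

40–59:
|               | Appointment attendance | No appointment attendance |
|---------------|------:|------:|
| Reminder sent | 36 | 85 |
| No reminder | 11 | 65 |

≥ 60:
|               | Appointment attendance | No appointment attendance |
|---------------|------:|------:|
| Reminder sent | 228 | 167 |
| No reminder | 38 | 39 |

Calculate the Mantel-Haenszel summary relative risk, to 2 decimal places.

1.65

RR_MH = Σ(aᵢ·n₀ᵢ/nᵢ) / Σ(cᵢ·n₁ᵢ/nᵢ), with n₁ᵢ = aᵢ+bᵢ (exposed), n₀ᵢ = cᵢ+dᵢ (unexposed), nᵢ = n₁ᵢ+n₀ᵢ.
Stratum 1 (< 40): n₁ = 139, n₀ = 311, n = 450; a·n₀/n = 127·311/450 = 87.7711; c·n₁/n = 147·139/450 = 45.4067
Stratum 2 (40–59): n₁ = 121, n₀ = 76, n = 197; a·n₀/n = 36·76/197 = 13.8883; c·n₁/n = 11·121/197 = 6.7563
Stratum 3 (≥ 60): n₁ = 395, n₀ = 77, n = 472; a·n₀/n = 228·77/472 = 37.1949; c·n₁/n = 38·395/472 = 31.8008
RR_MH = (87.7711 + 13.8883 + 37.1949) / (45.4067 + 6.7563 + 31.8008) = 138.8544 / 83.9639 = 1.65374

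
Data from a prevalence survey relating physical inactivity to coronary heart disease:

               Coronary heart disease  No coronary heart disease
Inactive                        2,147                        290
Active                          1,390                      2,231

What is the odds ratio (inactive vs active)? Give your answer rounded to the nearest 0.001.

11.883

Cells: a = 2147, b = 290, c = 1390, d = 2231.
OR = (a·d)/(b·c) = (2147 × 2231) / (290 × 1390) = 4789957 / 403100 = 11.88280
The odds of coronary heart disease are about 11.88 times as high in the inactive group.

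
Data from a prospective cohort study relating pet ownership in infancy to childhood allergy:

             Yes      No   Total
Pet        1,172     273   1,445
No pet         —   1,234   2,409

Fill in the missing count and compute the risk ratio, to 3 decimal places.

1.663

The missing cell is in the unexposed row: 2409 − 1234 = 1175.
So a = 1172, b = 273, c = 1175, d = 1234.
RR = [a/(a+b)] / [c/(c+d)] = (1172/1445) / (1175/2409) = 0.81107/0.48775 = 1.66287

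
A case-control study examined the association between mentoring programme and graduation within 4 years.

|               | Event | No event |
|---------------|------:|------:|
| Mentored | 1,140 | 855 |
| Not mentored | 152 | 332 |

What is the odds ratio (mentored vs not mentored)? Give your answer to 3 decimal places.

Cells: a = 1140, b = 855, c = 152, d = 332.
OR = (a·d)/(b·c) = (1140 × 332) / (855 × 152) = 378480 / 129960 = 2.91228
The odds of graduation within 4 years are about 2.91 times as high in the mentored group.

2.912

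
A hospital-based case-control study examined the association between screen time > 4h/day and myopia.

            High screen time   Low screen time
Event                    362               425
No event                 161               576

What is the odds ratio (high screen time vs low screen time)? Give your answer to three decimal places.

3.047

Reading the table with exposure as columns: a = 362 (High screen time, case), b = 161 (High screen time, non-case), c = 425 (Low screen time, case), d = 576.
OR = (a·d)/(b·c) = (362 × 576) / (161 × 425) = 208512 / 68425 = 3.04731
The odds of myopia are about 3.05 times as high in the high screen time group.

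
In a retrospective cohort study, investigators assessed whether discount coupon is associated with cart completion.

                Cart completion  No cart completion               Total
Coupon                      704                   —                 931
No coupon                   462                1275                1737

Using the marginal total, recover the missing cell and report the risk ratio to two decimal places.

2.84

The missing cell is in the exposed row: 931 − 704 = 227.
So a = 704, b = 227, c = 462, d = 1275.
RR = [a/(a+b)] / [c/(c+d)] = (704/931) / (462/1737) = 0.75618/0.26598 = 2.84303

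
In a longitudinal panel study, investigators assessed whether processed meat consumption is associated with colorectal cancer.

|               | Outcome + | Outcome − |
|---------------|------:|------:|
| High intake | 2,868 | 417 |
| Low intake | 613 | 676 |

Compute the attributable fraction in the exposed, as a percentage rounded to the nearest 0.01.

45.53

Cells: a = 2868, b = 417, c = 613, d = 676.
Risk in exposed = 2868/3285 = 0.87306; risk in unexposed = 613/1289 = 0.47556.
RR = 0.87306/0.47556 = 1.83585
AR% = (RR − 1)/RR × 100 = (1.83585 − 1)/1.83585 × 100 = 45.5292%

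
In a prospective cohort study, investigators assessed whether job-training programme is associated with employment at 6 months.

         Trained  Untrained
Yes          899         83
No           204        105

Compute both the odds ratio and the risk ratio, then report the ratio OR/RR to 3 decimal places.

3.020

Reading the table with exposure as columns: a = 899 (Trained, case), b = 204 (Trained, non-case), c = 83 (Untrained, case), d = 105.
OR = (899·105)/(204·83) = 94395/16932 = 5.57495
Risk in exposed = 899/1103 = 0.81505; risk in unexposed = 83/188 = 0.44149; RR = 1.84614
OR/RR = 5.57495 / 1.84614 = 3.01979
The outcome is not rare, so the OR lies further from 1 than the RR.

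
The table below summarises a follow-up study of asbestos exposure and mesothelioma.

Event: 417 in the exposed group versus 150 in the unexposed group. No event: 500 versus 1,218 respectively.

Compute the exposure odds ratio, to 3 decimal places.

From the description: a = 417, b = 500, c = 150, d = 1218.
OR = (a·d)/(b·c) = (417 × 1218) / (500 × 150) = 507906 / 75000 = 6.77208
The odds of mesothelioma are about 6.77 times as high in the exposed group.

6.772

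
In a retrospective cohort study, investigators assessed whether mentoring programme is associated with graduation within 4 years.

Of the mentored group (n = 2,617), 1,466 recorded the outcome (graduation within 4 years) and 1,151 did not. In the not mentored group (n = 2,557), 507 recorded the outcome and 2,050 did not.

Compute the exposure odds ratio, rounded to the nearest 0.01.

5.15

From the description: a = 1466, b = 1151, c = 507, d = 2050.
OR = (a·d)/(b·c) = (1466 × 2050) / (1151 × 507) = 3005300 / 583557 = 5.14997
The odds of graduation within 4 years are about 5.15 times as high in the mentored group.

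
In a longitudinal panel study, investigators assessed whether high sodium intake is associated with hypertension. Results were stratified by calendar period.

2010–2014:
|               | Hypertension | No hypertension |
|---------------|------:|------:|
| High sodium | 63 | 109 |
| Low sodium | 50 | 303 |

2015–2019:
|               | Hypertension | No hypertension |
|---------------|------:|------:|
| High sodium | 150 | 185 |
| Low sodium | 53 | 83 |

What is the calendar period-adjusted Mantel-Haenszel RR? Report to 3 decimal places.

1.584

RR_MH = Σ(aᵢ·n₀ᵢ/nᵢ) / Σ(cᵢ·n₁ᵢ/nᵢ), with n₁ᵢ = aᵢ+bᵢ (exposed), n₀ᵢ = cᵢ+dᵢ (unexposed), nᵢ = n₁ᵢ+n₀ᵢ.
Stratum 1 (2010–2014): n₁ = 172, n₀ = 353, n = 525; a·n₀/n = 63·353/525 = 42.3600; c·n₁/n = 50·172/525 = 16.3810
Stratum 2 (2015–2019): n₁ = 335, n₀ = 136, n = 471; a·n₀/n = 150·136/471 = 43.3121; c·n₁/n = 53·335/471 = 37.6964
RR_MH = (42.3600 + 43.3121) / (16.3810 + 37.6964) = 85.6721 / 54.0773 = 1.58425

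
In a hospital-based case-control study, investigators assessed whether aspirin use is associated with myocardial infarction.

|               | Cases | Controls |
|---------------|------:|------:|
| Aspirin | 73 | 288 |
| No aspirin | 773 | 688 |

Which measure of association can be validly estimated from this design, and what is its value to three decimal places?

0.226

Cells: a = 73, b = 288, c = 773, d = 688.
This is a hospital-based case-control study: participants were sampled on outcome status, so risks in the source population cannot be estimated directly — relative risk is not valid here. The odds ratio is the appropriate measure.
OR = (a·d)/(b·c) = (73 × 688) / (288 × 773) = 50224 / 222624 = 0.22560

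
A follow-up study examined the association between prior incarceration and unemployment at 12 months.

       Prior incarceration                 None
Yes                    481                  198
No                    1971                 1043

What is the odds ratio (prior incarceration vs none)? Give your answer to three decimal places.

Reading the table with exposure as columns: a = 481 (Prior incarceration, case), b = 1971 (Prior incarceration, non-case), c = 198 (None, case), d = 1043.
OR = (a·d)/(b·c) = (481 × 1043) / (1971 × 198) = 501683 / 390258 = 1.28552
The odds of unemployment at 12 months are about 1.29 times as high in the prior incarceration group.

1.286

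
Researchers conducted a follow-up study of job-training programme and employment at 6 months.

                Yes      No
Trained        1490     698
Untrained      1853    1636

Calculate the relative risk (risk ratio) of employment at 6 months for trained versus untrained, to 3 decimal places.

Cells: a = 1490, b = 698, c = 1853, d = 1636.
Risk in exposed = 1490/2188 = 0.68099; risk in unexposed = 1853/3489 = 0.53110.
RR = 0.68099 / 0.53110 = 1.28223
The risk among the exposed is 1.28 times that among the unexposed.

1.282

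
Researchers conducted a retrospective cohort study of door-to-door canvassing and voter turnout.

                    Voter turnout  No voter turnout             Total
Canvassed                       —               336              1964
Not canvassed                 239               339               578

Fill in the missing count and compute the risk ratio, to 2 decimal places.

2.00

The missing cell is in the exposed row: 1964 − 336 = 1628.
So a = 1628, b = 336, c = 239, d = 339.
RR = [a/(a+b)] / [c/(c+d)] = (1628/1964) / (239/578) = 0.82892/0.41349 = 2.00467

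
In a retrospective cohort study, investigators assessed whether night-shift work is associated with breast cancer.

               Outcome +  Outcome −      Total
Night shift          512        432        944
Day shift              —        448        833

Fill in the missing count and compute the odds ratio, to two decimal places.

1.38

The missing cell is in the unexposed row: 833 − 448 = 385.
So a = 512, b = 432, c = 385, d = 448.
OR = (a·d)/(b·c) = (512 × 448) / (432 × 385) = 229376 / 166320 = 1.37912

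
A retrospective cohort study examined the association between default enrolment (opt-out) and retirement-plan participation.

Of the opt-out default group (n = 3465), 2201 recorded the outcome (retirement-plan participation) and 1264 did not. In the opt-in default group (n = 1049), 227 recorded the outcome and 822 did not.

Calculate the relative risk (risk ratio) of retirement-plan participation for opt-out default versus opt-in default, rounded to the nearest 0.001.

2.935

From the description: a = 2201, b = 1264, c = 227, d = 822.
Risk in exposed = 2201/3465 = 0.63521; risk in unexposed = 227/1049 = 0.21640.
RR = 0.63521 / 0.21640 = 2.93539
The risk among the exposed is 2.94 times that among the unexposed.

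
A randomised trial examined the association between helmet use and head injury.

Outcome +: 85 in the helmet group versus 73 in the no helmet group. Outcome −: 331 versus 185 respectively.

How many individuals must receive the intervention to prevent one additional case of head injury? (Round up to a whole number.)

13

Risk in treated group = 85/416 = 0.20433; risk in control = 73/258 = 0.28295.
Absolute risk reduction = 0.28295 − 0.20433 = 0.07862
NNT = 1 / ARR = 1 / 0.07862 = 12.720 → round up → 13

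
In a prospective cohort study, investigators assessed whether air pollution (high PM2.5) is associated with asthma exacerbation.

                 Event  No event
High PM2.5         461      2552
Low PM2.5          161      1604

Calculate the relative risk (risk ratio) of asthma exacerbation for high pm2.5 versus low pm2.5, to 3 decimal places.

1.677

Cells: a = 461, b = 2552, c = 161, d = 1604.
Risk in exposed = 461/3013 = 0.15300; risk in unexposed = 161/1765 = 0.09122.
RR = 0.15300 / 0.09122 = 1.67734
The risk among the exposed is 1.68 times that among the unexposed.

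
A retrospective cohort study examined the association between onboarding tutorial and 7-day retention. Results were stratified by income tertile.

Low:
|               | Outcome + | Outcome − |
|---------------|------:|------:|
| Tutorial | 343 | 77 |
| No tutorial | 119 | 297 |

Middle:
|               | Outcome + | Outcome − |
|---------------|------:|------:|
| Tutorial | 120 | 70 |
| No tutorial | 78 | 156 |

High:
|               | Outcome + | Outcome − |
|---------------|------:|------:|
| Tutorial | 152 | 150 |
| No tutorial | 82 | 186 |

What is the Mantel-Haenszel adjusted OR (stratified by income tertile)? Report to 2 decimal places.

4.75

OR_MH = Σ(aᵢdᵢ/nᵢ) / Σ(bᵢcᵢ/nᵢ), where nᵢ is the stratum total.
Stratum 1 (Low): n = 836; a·d/n = 343·297/836 = 121.8553; b·c/n = 77·119/836 = 10.9605
Stratum 2 (Middle): n = 424; a·d/n = 120·156/424 = 44.1509; b·c/n = 70·78/424 = 12.8774
Stratum 3 (High): n = 570; a·d/n = 152·186/570 = 49.6000; b·c/n = 150·82/570 = 21.5789
OR_MH = (121.8553 + 44.1509 + 49.6000) / (10.9605 + 12.8774 + 21.5789) = 215.6062 / 45.4168 = 4.74728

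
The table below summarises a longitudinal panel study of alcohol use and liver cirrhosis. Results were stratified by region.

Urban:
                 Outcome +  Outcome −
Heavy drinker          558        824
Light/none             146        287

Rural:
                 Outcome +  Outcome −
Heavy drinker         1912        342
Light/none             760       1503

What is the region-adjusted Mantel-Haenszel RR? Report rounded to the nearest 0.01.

RR_MH = Σ(aᵢ·n₀ᵢ/nᵢ) / Σ(cᵢ·n₁ᵢ/nᵢ), with n₁ᵢ = aᵢ+bᵢ (exposed), n₀ᵢ = cᵢ+dᵢ (unexposed), nᵢ = n₁ᵢ+n₀ᵢ.
Stratum 1 (Urban): n₁ = 1382, n₀ = 433, n = 1815; a·n₀/n = 558·433/1815 = 133.1207; c·n₁/n = 146·1382/1815 = 111.1691
Stratum 2 (Rural): n₁ = 2254, n₀ = 2263, n = 4517; a·n₀/n = 1912·2263/4517 = 957.9048; c·n₁/n = 760·2254/4517 = 379.2429
RR_MH = (133.1207 + 957.9048) / (111.1691 + 379.2429) = 1091.0255 / 490.4120 = 2.22471

2.22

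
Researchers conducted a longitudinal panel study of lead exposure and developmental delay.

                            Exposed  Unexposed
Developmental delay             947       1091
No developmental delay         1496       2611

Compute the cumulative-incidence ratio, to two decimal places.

Reading the table with exposure as columns: a = 947 (Exposed, case), b = 1496 (Exposed, non-case), c = 1091 (Unexposed, case), d = 2611.
Risk in exposed = 947/2443 = 0.38764; risk in unexposed = 1091/3702 = 0.29471.
RR = 0.38764 / 0.29471 = 1.31534
The risk among the exposed is 1.32 times that among the unexposed.

1.32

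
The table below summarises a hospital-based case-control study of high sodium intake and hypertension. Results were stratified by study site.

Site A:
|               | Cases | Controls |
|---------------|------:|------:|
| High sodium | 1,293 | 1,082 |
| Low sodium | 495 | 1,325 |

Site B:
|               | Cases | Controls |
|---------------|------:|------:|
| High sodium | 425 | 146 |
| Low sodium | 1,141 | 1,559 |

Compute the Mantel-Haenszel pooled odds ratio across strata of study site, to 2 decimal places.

3.42

OR_MH = Σ(aᵢdᵢ/nᵢ) / Σ(bᵢcᵢ/nᵢ), where nᵢ is the stratum total.
Stratum 1 (Site A): n = 4195; a·d/n = 1293·1325/4195 = 408.3969; b·c/n = 1082·495/4195 = 127.6734
Stratum 2 (Site B): n = 3271; a·d/n = 425·1559/3271 = 202.5604; b·c/n = 146·1141/3271 = 50.9282
OR_MH = (408.3969 + 202.5604) / (127.6734 + 50.9282) = 610.9573 / 178.6016 = 3.42078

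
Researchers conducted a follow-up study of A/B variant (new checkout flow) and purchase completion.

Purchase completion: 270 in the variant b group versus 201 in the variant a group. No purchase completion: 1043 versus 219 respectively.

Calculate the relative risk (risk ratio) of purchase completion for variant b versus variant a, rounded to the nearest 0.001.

0.430

From the description: a = 270, b = 1043, c = 201, d = 219.
Risk in exposed = 270/1313 = 0.20564; risk in unexposed = 201/420 = 0.47857.
RR = 0.20564 / 0.47857 = 0.42969
The risk is 57% lower among the exposed than among the unexposed.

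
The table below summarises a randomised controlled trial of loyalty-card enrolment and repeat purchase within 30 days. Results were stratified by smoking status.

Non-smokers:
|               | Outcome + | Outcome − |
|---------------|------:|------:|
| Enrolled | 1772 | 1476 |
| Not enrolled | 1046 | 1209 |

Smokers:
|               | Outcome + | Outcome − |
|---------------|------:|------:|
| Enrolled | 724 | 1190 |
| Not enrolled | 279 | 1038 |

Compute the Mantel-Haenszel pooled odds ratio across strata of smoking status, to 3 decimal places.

OR_MH = Σ(aᵢdᵢ/nᵢ) / Σ(bᵢcᵢ/nᵢ), where nᵢ is the stratum total.
Stratum 1 (Non-smokers): n = 5503; a·d/n = 1772·1209/5503 = 389.3055; b·c/n = 1476·1046/5503 = 280.5553
Stratum 2 (Smokers): n = 3231; a·d/n = 724·1038/3231 = 232.5942; b·c/n = 1190·279/3231 = 102.7577
OR_MH = (389.3055 + 232.5942) / (280.5553 + 102.7577) = 621.8997 / 383.3130 = 1.62243

1.622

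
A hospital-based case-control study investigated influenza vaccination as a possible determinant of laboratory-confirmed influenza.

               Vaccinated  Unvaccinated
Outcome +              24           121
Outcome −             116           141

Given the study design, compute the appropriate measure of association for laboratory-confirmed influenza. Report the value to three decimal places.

Reading the table with exposure as columns: a = 24 (Vaccinated, case), b = 116 (Vaccinated, non-case), c = 121 (Unvaccinated, case), d = 141.
This is a hospital-based case-control study: participants were sampled on outcome status, so risks in the source population cannot be estimated directly — relative risk is not valid here. The odds ratio is the appropriate measure.
OR = (a·d)/(b·c) = (24 × 141) / (116 × 121) = 3384 / 14036 = 0.24109

0.241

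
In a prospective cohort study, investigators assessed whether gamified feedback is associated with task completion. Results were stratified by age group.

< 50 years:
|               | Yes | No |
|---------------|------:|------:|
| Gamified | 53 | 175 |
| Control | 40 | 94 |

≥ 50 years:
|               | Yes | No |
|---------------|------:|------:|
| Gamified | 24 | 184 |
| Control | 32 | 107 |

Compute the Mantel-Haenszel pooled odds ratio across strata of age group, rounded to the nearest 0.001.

0.583

OR_MH = Σ(aᵢdᵢ/nᵢ) / Σ(bᵢcᵢ/nᵢ), where nᵢ is the stratum total.
Stratum 1 (< 50 years): n = 362; a·d/n = 53·94/362 = 13.7624; b·c/n = 175·40/362 = 19.3370
Stratum 2 (≥ 50 years): n = 347; a·d/n = 24·107/347 = 7.4006; b·c/n = 184·32/347 = 16.9683
OR_MH = (13.7624 + 7.4006) / (19.3370 + 16.9683) = 21.1630 / 36.3053 = 0.58292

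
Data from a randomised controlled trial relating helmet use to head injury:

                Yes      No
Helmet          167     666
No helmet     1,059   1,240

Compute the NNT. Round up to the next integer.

Risk in treated group = 167/833 = 0.20048; risk in control = 1059/2299 = 0.46064.
Absolute risk reduction = 0.46064 − 0.20048 = 0.26015
NNT = 1 / ARR = 1 / 0.26015 = 3.844 → round up → 4

4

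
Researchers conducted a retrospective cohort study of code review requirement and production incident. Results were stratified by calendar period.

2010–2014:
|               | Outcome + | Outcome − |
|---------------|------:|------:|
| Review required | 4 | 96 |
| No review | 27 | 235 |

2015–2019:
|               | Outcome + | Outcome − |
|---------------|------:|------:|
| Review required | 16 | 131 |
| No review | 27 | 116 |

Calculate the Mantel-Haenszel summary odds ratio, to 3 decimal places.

0.465

OR_MH = Σ(aᵢdᵢ/nᵢ) / Σ(bᵢcᵢ/nᵢ), where nᵢ is the stratum total.
Stratum 1 (2010–2014): n = 362; a·d/n = 4·235/362 = 2.5967; b·c/n = 96·27/362 = 7.1602
Stratum 2 (2015–2019): n = 290; a·d/n = 16·116/290 = 6.4000; b·c/n = 131·27/290 = 12.1966
OR_MH = (2.5967 + 6.4000) / (7.1602 + 12.1966) = 8.9967 / 19.3568 = 0.46478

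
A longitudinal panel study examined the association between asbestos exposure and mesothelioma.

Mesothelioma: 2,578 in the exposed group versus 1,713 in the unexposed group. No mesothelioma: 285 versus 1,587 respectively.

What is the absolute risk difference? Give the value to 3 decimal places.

0.381

From the description: a = 2578, b = 285, c = 1713, d = 1587.
Risk in exposed = 2578/2863 = 0.900454; risk in unexposed = 1713/3300 = 0.519091.
Risk difference = 0.900454 − 0.519091 = 0.381363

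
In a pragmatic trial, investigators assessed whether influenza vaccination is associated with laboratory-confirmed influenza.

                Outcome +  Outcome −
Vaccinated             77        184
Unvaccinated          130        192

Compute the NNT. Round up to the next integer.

Risk in treated group = 77/261 = 0.29502; risk in control = 130/322 = 0.40373.
Absolute risk reduction = 0.40373 − 0.29502 = 0.10871
NNT = 1 / ARR = 1 / 0.10871 = 9.199 → round up → 10

10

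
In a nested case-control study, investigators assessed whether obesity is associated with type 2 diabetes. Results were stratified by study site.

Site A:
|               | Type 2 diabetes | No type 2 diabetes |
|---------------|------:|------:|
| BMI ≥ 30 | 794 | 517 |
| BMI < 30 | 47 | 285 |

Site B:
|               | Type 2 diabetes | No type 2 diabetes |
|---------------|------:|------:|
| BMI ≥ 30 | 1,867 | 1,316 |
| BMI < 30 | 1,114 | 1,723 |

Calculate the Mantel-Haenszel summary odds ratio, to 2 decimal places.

OR_MH = Σ(aᵢdᵢ/nᵢ) / Σ(bᵢcᵢ/nᵢ), where nᵢ is the stratum total.
Stratum 1 (Site A): n = 1643; a·d/n = 794·285/1643 = 137.7298; b·c/n = 517·47/1643 = 14.7894
Stratum 2 (Site B): n = 6020; a·d/n = 1867·1723/6020 = 534.3590; b·c/n = 1316·1114/6020 = 243.5256
OR_MH = (137.7298 + 534.3590) / (14.7894 + 243.5256) = 672.0887 / 258.3150 = 2.60182

2.60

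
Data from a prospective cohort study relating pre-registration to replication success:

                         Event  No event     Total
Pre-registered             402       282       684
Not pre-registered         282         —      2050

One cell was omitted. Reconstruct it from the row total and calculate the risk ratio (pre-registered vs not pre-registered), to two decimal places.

The missing cell is in the unexposed row: 2050 − 282 = 1768.
So a = 402, b = 282, c = 282, d = 1768.
RR = [a/(a+b)] / [c/(c+d)] = (402/684) / (282/2050) = 0.58772/0.13756 = 4.27243

4.27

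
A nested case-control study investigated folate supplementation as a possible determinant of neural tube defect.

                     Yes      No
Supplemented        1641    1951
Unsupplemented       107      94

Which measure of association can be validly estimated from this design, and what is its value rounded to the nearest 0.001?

Cells: a = 1641, b = 1951, c = 107, d = 94.
This is a nested case-control study: participants were sampled on outcome status, so risks in the source population cannot be estimated directly — relative risk is not valid here. The odds ratio is the appropriate measure.
OR = (a·d)/(b·c) = (1641 × 94) / (1951 × 107) = 154254 / 208757 = 0.73892

0.739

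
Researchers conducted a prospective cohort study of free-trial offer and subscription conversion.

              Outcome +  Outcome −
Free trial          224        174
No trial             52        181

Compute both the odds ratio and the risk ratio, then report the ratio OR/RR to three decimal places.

1.777

Cells: a = 224, b = 174, c = 52, d = 181.
OR = (224·181)/(174·52) = 40544/9048 = 4.48099
Risk in exposed = 224/398 = 0.56281; risk in unexposed = 52/233 = 0.22318; RR = 2.52184
OR/RR = 4.48099 / 2.52184 = 1.77687
The outcome is not rare, so the OR lies further from 1 than the RR.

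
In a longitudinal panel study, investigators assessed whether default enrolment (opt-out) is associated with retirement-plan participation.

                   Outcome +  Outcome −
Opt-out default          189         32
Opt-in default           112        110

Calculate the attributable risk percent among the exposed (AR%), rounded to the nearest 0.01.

41.01

Cells: a = 189, b = 32, c = 112, d = 110.
Risk in exposed = 189/221 = 0.85520; risk in unexposed = 112/222 = 0.50450.
RR = 0.85520/0.50450 = 1.69514
AR% = (RR − 1)/RR × 100 = (1.69514 − 1)/1.69514 × 100 = 41.0077%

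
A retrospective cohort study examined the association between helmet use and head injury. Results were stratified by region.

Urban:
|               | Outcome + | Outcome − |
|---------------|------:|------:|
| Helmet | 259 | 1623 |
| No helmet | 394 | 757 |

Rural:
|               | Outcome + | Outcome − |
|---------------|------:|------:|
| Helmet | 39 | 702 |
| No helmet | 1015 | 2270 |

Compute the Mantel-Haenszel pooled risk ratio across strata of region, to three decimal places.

0.302

RR_MH = Σ(aᵢ·n₀ᵢ/nᵢ) / Σ(cᵢ·n₁ᵢ/nᵢ), with n₁ᵢ = aᵢ+bᵢ (exposed), n₀ᵢ = cᵢ+dᵢ (unexposed), nᵢ = n₁ᵢ+n₀ᵢ.
Stratum 1 (Urban): n₁ = 1882, n₀ = 1151, n = 3033; a·n₀/n = 259·1151/3033 = 98.2885; c·n₁/n = 394·1882/3033 = 244.4801
Stratum 2 (Rural): n₁ = 741, n₀ = 3285, n = 4026; a·n₀/n = 39·3285/4026 = 31.8219; c·n₁/n = 1015·741/4026 = 186.8145
RR_MH = (98.2885 + 31.8219) / (244.4801 + 186.8145) = 130.1104 / 431.2945 = 0.30167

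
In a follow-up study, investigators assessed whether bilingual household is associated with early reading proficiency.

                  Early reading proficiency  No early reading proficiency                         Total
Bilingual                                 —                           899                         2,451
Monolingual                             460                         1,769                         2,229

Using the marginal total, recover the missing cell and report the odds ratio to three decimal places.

6.639

The missing cell is in the exposed row: 2451 − 899 = 1552.
So a = 1552, b = 899, c = 460, d = 1769.
OR = (a·d)/(b·c) = (1552 × 1769) / (899 × 460) = 2745488 / 413540 = 6.63899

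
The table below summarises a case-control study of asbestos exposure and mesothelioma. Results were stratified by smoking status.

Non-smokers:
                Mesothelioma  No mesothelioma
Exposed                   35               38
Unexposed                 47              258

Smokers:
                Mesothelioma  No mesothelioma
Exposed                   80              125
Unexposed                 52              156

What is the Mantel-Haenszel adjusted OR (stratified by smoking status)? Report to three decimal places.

2.644

OR_MH = Σ(aᵢdᵢ/nᵢ) / Σ(bᵢcᵢ/nᵢ), where nᵢ is the stratum total.
Stratum 1 (Non-smokers): n = 378; a·d/n = 35·258/378 = 23.8889; b·c/n = 38·47/378 = 4.7249
Stratum 2 (Smokers): n = 413; a·d/n = 80·156/413 = 30.2179; b·c/n = 125·52/413 = 15.7385
OR_MH = (23.8889 + 30.2179) / (4.7249 + 15.7385) = 54.1068 / 20.4634 = 2.64408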